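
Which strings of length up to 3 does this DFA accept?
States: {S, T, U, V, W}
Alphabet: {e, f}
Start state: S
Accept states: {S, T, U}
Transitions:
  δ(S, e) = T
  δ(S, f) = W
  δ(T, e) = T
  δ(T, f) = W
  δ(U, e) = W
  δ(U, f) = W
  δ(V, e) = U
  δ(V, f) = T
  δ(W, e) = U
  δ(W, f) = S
ε, e, ee, fe, ff, eee, efe, eff, ffe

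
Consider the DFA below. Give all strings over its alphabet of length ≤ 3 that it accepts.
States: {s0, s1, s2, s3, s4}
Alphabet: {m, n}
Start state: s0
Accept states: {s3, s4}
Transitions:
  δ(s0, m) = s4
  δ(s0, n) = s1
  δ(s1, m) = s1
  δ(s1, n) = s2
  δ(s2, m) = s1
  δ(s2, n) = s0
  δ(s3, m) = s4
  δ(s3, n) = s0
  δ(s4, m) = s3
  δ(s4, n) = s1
m, mm, mmm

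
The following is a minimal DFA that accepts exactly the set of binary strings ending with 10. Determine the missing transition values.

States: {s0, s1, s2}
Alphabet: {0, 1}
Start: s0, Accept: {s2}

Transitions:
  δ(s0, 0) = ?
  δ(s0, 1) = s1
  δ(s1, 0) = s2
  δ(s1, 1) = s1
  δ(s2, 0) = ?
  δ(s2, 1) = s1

From the language and accept set, identify what each state tracks — s0: no suffix match; s1: one trailing 1; s2: suffix is 10.
Each missing δ(q, a) is the state matching the new tracked value after reading a.
δ(s0, 0) = s0; δ(s2, 0) = s0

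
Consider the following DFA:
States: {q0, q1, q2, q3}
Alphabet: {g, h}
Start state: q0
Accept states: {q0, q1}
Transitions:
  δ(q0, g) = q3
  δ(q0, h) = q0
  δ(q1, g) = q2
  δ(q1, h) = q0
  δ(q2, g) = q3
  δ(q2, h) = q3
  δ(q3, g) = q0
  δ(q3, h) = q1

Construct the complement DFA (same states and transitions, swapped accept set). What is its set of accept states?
Complement accept states = All states \ Original accept states
= {q0, q1, q2, q3} \ {q0, q1}
{q2, q3}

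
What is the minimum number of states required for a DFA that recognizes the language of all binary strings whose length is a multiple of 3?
By Myhill–Nerode, count the distinguishable equivalence classes: three classes — length mod 3.
3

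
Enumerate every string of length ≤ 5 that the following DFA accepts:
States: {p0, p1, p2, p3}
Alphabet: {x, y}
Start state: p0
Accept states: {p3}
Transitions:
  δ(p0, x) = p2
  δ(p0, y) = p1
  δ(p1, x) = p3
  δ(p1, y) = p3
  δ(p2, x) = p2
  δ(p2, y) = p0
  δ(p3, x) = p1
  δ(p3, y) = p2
yx, yy, xyyx, xyyy, yxxx, yxxy, yyxx, yyxy, xxyyx, xxyyy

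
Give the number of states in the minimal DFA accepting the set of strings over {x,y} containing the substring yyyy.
By Myhill–Nerode, count the distinguishable equivalence classes: 5 classes — one per longest suffix of the input that is a prefix of 'yyyy' (lengths 0 through 3), plus an absorbing 'already seen yyyy' class.
5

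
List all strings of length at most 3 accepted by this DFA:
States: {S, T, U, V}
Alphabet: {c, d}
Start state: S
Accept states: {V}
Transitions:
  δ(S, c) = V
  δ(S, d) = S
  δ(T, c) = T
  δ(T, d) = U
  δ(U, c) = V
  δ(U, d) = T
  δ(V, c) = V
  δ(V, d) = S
c, cc, dc, ccc, cdc, dcc, ddc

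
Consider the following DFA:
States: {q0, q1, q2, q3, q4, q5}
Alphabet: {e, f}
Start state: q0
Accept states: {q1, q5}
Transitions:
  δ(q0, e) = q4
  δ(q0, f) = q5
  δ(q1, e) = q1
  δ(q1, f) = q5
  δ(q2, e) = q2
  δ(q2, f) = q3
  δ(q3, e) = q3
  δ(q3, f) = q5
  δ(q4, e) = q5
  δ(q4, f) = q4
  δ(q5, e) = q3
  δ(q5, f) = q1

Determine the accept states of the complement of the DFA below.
Complement accept states = All states \ Original accept states
= {q0, q1, q2, q3, q4, q5} \ {q1, q5}
{q0, q2, q3, q4}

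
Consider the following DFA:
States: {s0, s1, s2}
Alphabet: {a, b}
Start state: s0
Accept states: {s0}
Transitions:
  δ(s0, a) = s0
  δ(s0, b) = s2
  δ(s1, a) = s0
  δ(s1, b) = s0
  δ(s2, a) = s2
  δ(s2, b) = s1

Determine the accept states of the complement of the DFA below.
Complement accept states = All states \ Original accept states
= {s0, s1, s2} \ {s0}
{s1, s2}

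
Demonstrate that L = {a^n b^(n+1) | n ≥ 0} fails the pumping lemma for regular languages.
Assume L is regular with pumping length p. Idea: pumping the a-block breaks the fixed offset of 1.
Choose s = a^p b^(p+1) ∈ L. By the pumping lemma, s = xyz with |xy| ≤ p, |y| > 0, so y = a^k with k ≥ 1. Then xy²z = a^(p+k) b^(p+1). For this to be in L we would need p+1 = (p+k)+1, i.e. k = 0, contradicting k ≥ 1. So xy²z ∉ L.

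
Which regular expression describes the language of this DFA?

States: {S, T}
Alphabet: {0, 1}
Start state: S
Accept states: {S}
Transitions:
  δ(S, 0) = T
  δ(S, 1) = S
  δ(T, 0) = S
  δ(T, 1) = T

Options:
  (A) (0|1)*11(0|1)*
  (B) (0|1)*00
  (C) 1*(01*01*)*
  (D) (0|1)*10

Check each option against the DFA on short strings; one disagreement eliminates an option:
  (A) (0|1)*11(0|1)*: on ε the DFA stays in S and accepts (S ∈ Accept), but the regex does not match it → eliminate
  (B) (0|1)*00: on ε the DFA stays in S and accepts (S ∈ Accept), but the regex does not match it → eliminate
  (C) 1*(01*01*)*: agrees with the DFA on every string of length ≤ 6
  (D) (0|1)*10: on ε the DFA stays in S and accepts (S ∈ Accept), but the regex does not match it → eliminate
Only (C) is consistent with the DFA.
(C) 1*(01*01*)*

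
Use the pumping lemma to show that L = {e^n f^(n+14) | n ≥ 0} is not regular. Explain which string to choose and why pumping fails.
Assume L is regular with pumping length p. Idea: pumping the e-block breaks the fixed offset of 14.
Choose s = e^p f^(p+14) ∈ L. By the pumping lemma, s = xyz with |xy| ≤ p, |y| > 0, so y = e^k with k ≥ 1. Then xy²z = e^(p+k) f^(p+14). For this to be in L we would need p+14 = (p+k)+14, i.e. k = 0, contradicting k ≥ 1. So xy²z ∉ L.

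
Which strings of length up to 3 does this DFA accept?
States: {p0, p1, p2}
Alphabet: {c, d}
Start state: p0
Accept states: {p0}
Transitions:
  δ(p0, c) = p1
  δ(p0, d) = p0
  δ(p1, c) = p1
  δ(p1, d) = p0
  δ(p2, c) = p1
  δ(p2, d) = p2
ε, d, cd, dd, ccd, cdd, dcd, ddd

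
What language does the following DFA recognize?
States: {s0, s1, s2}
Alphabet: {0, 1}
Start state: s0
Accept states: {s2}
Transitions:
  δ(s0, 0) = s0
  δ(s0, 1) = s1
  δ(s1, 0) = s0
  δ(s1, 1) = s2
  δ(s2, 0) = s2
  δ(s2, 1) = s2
Testing a few strings:
  '0101' → reject
  '111' → accept
  '0' → reject
  '01' → reject
State roles: s0=no progress toward 11; s1=one trailing 1; s2=substring 11 seen
All binary strings containing the substring 11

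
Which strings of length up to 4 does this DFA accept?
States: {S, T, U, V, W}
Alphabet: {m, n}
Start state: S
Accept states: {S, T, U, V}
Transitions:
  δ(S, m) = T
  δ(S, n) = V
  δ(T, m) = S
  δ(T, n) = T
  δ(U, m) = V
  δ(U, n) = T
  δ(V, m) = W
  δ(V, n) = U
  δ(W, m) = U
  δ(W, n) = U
ε, m, n, mm, mn, nn, mmm, mmn, mnm, mnn, nmm, nmn, nnm, nnn, mmmm, mmmn, mmnn, mnmm, mnmn, mnnm, mnnn, nmmm, nmmn, nmnm, nmnn, nnmn, nnnm, nnnn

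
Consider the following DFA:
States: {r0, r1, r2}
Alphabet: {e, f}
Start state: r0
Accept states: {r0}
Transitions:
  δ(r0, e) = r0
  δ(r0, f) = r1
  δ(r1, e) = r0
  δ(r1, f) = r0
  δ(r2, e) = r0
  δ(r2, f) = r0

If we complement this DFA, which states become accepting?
Complement accept states = All states \ Original accept states
= {r0, r1, r2} \ {r0}
{r1, r2}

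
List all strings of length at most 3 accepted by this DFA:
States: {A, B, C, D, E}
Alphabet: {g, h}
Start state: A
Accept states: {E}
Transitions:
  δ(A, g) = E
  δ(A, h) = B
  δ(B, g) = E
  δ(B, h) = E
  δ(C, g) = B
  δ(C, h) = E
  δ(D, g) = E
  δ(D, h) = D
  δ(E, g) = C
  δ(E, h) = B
g, hg, hh, ggh, ghg, ghh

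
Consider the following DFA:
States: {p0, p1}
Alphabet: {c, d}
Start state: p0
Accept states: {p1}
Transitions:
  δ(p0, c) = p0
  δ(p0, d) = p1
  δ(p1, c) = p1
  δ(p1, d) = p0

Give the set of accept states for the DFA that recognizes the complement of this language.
Complement accept states = All states \ Original accept states
= {p0, p1} \ {p1}
{p0}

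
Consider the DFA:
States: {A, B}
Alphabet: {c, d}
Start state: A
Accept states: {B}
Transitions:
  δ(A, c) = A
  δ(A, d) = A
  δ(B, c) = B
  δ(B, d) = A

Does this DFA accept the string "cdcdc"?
Processing string "cdcdc":
  A --c--> A
  A --d--> A
  A --c--> A
  A --d--> A
  A --c--> A
Final state: A
Accept states: {B}
No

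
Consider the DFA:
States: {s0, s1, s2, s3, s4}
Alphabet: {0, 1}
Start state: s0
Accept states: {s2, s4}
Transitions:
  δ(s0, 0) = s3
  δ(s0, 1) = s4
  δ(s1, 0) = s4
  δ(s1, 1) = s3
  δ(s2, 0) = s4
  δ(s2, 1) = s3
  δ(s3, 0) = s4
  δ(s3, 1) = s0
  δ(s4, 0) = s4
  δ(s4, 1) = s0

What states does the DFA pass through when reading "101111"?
read '1': s0 → s4
  read '0': s4 → s4
  read '1': s4 → s0
  read '1': s0 → s4
  read '1': s4 → s0
  read '1': s0 → s4
s0 -> s4 -> s4 -> s0 -> s4 -> s0 -> s4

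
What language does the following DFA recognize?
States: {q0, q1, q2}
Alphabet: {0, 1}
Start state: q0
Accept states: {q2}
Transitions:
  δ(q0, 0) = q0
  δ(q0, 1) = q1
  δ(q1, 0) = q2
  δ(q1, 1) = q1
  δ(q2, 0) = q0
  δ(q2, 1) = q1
Testing a few strings:
  '11' → reject
  '0110' → accept
  '0111' → reject
  '001' → reject
State roles: q0=no suffix match; q1=one trailing 1; q2=suffix is 10
All binary strings ending with 10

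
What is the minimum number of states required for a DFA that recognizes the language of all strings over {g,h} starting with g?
By Myhill–Nerode, count the distinguishable equivalence classes: three classes — empty / started with g / started with h (dead).
3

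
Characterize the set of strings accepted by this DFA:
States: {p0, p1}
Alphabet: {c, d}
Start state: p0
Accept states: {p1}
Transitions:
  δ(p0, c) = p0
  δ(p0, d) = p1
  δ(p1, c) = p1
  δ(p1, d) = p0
Testing a few strings:
  'cdd' → reject
  'dc' → accept
  'cdc' → accept
  'cd' → accept
State roles: p0=even number of d's so far; p1=odd number of d's so far
All strings over {c,d} with an odd number of d's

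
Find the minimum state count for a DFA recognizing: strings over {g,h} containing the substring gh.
By Myhill–Nerode, count the distinguishable equivalence classes: 3 classes — one per longest suffix of the input that is a prefix of 'gh' (lengths 0 through 1), plus an absorbing 'already seen gh' class.
3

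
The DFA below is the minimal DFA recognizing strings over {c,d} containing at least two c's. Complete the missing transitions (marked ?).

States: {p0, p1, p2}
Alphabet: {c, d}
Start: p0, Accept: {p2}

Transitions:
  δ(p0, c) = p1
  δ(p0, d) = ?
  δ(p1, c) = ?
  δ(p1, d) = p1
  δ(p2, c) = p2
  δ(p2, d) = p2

From the language and accept set, identify what each state tracks — p0: zero c's seen; p1: one c seen; p2: ≥ two c's seen.
Each missing δ(q, a) is the state matching the new tracked value after reading a.
δ(p0, d) = p0; δ(p1, c) = p2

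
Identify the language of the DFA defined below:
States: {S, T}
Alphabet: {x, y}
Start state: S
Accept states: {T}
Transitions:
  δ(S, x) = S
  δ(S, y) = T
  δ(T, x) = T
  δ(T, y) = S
Testing a few strings:
  'y' → accept
  'xyy' → reject
  'yy' → reject
  'xy' → accept
State roles: S=even number of y's so far; T=odd number of y's so far
All strings over {x,y} with an odd number of y's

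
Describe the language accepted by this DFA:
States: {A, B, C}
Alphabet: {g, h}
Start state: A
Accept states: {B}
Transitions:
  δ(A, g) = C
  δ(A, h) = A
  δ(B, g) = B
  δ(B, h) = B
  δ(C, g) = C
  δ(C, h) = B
Testing a few strings:
  'hgh' → accept
  'hhgg' → reject
  'hh' → reject
  'h' → reject
State roles: A=no g seen yet; B=substring gh seen; C=seen a g, waiting for h
All strings over {g,h} containing the substring gh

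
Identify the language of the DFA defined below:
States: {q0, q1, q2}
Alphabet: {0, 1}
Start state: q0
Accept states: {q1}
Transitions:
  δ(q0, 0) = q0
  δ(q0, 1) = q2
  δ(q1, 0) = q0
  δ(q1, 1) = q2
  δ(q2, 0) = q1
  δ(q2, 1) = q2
Testing a few strings:
  '0' → reject
  '101' → reject
  '111' → reject
  '00' → reject
State roles: q0=no suffix match; q1=suffix is 10; q2=one trailing 1
All binary strings ending with 10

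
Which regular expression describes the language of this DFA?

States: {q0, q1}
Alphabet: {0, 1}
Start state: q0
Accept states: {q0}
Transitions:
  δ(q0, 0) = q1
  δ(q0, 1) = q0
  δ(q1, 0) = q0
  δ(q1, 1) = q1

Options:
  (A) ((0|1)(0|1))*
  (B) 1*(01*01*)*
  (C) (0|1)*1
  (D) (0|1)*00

Check each option against the DFA on short strings; one disagreement eliminates an option:
  (A) ((0|1)(0|1))*: on '1' the DFA goes q0 → q0 and accepts (q0 ∈ Accept), but the regex does not match it → eliminate
  (B) 1*(01*01*)*: agrees with the DFA on every string of length ≤ 6
  (C) (0|1)*1: on ε the DFA stays in q0 and accepts (q0 ∈ Accept), but the regex does not match it → eliminate
  (D) (0|1)*00: on ε the DFA stays in q0 and accepts (q0 ∈ Accept), but the regex does not match it → eliminate
Only (B) is consistent with the DFA.
(B) 1*(01*01*)*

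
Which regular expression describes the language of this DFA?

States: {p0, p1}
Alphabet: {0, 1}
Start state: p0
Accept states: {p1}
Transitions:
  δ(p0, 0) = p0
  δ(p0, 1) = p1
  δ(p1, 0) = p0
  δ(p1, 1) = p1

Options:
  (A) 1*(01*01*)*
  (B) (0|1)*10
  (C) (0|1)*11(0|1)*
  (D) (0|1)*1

Check each option against the DFA on short strings; one disagreement eliminates an option:
  (A) 1*(01*01*)*: on ε the DFA stays in p0 and rejects (p0 ∉ Accept), but the regex matches it → eliminate
  (B) (0|1)*10: on '1' the DFA goes p0 → p1 and accepts (p1 ∈ Accept), but the regex does not match it → eliminate
  (C) (0|1)*11(0|1)*: on '1' the DFA goes p0 → p1 and accepts (p1 ∈ Accept), but the regex does not match it → eliminate
  (D) (0|1)*1: agrees with the DFA on every string of length ≤ 6
Only (D) is consistent with the DFA.
(D) (0|1)*1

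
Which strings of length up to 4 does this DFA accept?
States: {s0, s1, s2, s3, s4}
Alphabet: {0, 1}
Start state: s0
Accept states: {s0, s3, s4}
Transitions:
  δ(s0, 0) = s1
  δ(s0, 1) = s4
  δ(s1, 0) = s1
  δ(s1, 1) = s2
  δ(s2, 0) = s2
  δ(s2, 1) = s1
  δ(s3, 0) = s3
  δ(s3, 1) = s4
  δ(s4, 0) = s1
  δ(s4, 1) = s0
ε, 1, 11, 111, 1111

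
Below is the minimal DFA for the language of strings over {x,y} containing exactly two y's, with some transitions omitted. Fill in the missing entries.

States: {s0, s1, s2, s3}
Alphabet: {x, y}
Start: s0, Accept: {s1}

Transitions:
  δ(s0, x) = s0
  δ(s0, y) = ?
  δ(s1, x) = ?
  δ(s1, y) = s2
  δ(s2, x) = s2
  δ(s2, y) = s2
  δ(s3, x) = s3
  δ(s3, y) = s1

From the language and accept set, identify what each state tracks — s0: zero y's; s1: two y's; s2: ≥ three y's (dead); s3: one y.
Each missing δ(q, a) is the state matching the new tracked value after reading a.
δ(s0, y) = s3; δ(s1, x) = s1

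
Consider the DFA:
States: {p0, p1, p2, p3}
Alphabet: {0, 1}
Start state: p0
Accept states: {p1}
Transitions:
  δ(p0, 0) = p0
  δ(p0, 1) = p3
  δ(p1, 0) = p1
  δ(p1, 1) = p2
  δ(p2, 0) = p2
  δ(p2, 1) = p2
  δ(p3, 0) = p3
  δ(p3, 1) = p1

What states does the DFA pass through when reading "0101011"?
read '0': p0 → p0
  read '1': p0 → p3
  read '0': p3 → p3
  read '1': p3 → p1
  read '0': p1 → p1
  read '1': p1 → p2
  read '1': p2 → p2
p0 -> p0 -> p3 -> p3 -> p1 -> p1 -> p2 -> p2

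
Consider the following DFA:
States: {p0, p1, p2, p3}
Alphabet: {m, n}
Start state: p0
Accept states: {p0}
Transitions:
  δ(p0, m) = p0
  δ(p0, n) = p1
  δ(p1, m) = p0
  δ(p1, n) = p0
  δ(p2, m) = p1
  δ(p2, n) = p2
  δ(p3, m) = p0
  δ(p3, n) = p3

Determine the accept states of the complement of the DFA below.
Complement accept states = All states \ Original accept states
= {p0, p1, p2, p3} \ {p0}
{p1, p2, p3}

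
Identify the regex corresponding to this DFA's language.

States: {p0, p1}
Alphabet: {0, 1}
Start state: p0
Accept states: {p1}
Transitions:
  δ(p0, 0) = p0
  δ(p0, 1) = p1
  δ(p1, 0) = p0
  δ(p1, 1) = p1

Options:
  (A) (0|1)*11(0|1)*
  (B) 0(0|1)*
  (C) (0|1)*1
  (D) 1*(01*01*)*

Check each option against the DFA on short strings; one disagreement eliminates an option:
  (A) (0|1)*11(0|1)*: on '1' the DFA goes p0 → p1 and accepts (p1 ∈ Accept), but the regex does not match it → eliminate
  (B) 0(0|1)*: on '0' the DFA goes p0 → p0 and rejects (p0 ∉ Accept), but the regex matches it → eliminate
  (C) (0|1)*1: agrees with the DFA on every string of length ≤ 6
  (D) 1*(01*01*)*: on ε the DFA stays in p0 and rejects (p0 ∉ Accept), but the regex matches it → eliminate
Only (C) is consistent with the DFA.
(C) (0|1)*1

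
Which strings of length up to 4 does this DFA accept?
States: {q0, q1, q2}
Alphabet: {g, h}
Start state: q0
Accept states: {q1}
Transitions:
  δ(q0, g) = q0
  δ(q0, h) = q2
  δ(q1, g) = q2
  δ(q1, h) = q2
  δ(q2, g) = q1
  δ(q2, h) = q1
hg, hh, ghg, ghh, gghg, gghh, hggg, hggh, hghg, hghh, hhgg, hhgh, hhhg, hhhh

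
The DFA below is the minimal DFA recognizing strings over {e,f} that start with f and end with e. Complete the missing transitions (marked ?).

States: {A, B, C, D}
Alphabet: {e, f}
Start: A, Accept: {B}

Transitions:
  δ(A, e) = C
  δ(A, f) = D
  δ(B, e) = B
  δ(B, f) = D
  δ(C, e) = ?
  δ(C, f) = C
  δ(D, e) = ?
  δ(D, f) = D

From the language and accept set, identify what each state tracks — A: no input read; B: started with f, last symbol e; C: started with e (dead); D: started with f, last symbol f.
Each missing δ(q, a) is the state matching the new tracked value after reading a.
δ(C, e) = C; δ(D, e) = B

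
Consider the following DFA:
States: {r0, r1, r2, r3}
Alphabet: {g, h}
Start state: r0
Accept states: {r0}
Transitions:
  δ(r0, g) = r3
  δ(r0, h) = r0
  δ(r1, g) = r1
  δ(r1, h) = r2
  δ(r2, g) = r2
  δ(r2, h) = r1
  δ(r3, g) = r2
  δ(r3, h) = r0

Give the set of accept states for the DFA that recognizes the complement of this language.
Complement accept states = All states \ Original accept states
= {r0, r1, r2, r3} \ {r0}
{r1, r2, r3}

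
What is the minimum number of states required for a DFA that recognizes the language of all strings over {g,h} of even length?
By Myhill–Nerode, count the distinguishable equivalence classes: two classes — parity of the length.
2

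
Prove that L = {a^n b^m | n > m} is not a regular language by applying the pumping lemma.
Assume L is regular with pumping length p. Idea: pumping down the a-block drops the a-count to at most the b-count.
Choose s = a^(p+1) b^p ∈ L (|s| = 2p+1 ≥ p). By the pumping lemma, s = xyz with |xy| ≤ p, |y| > 0, so y = a^k with k ≥ 1. Take i = 0: xz = a^(p+1−k) b^p. Since k ≥ 1, p+1−k ≤ p, so the number of a's is no longer strictly greater than the number of b's, hence xz ∉ L.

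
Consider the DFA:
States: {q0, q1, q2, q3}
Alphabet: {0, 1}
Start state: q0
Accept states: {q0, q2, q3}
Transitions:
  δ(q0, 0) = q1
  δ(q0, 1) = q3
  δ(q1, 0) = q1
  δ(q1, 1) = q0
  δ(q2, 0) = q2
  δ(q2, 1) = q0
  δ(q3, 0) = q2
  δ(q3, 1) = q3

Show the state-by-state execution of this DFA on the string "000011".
read '0': q0 → q1
  read '0': q1 → q1
  read '0': q1 → q1
  read '0': q1 → q1
  read '1': q1 → q0
  read '1': q0 → q3
q0 -> q1 -> q1 -> q1 -> q1 -> q0 -> q3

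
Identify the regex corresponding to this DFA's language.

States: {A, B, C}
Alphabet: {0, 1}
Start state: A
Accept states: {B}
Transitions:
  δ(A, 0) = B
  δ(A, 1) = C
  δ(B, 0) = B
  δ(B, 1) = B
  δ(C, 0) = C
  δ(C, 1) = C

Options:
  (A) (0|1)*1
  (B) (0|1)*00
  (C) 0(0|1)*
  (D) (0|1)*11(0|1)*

Check each option against the DFA on short strings; one disagreement eliminates an option:
  (A) (0|1)*1: on '0' the DFA goes A → B and accepts (B ∈ Accept), but the regex does not match it → eliminate
  (B) (0|1)*00: on '0' the DFA goes A → B and accepts (B ∈ Accept), but the regex does not match it → eliminate
  (C) 0(0|1)*: agrees with the DFA on every string of length ≤ 6
  (D) (0|1)*11(0|1)*: on '0' the DFA goes A → B and accepts (B ∈ Accept), but the regex does not match it → eliminate
Only (C) is consistent with the DFA.
(C) 0(0|1)*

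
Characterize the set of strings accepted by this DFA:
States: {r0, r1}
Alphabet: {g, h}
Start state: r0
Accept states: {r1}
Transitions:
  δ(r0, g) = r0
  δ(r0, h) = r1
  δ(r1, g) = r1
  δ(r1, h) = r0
Testing a few strings:
  'hgh' → reject
  'h' → accept
  'hhg' → reject
  'hgg' → accept
State roles: r0=even number of h's so far; r1=odd number of h's so far
All strings over {g,h} with an odd number of h's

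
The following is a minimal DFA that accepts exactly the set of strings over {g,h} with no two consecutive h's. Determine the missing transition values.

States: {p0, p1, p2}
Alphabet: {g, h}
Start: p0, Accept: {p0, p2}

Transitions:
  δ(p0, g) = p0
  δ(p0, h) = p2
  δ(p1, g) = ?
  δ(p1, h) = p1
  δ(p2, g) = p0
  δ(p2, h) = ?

From the language and accept set, identify what each state tracks — p0: last symbol not h (ok); p1: saw hh (dead); p2: last symbol h (ok).
Each missing δ(q, a) is the state matching the new tracked value after reading a.
δ(p1, g) = p1; δ(p2, h) = p1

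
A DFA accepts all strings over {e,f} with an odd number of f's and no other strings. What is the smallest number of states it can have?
By Myhill–Nerode, count the distinguishable equivalence classes: two classes — parity of the count of f's.
2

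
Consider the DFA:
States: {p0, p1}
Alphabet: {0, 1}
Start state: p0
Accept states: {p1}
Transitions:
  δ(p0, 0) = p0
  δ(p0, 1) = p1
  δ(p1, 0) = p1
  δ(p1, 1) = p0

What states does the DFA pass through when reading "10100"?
read '1': p0 → p1
  read '0': p1 → p1
  read '1': p1 → p0
  read '0': p0 → p0
  read '0': p0 → p0
p0 -> p1 -> p1 -> p0 -> p0 -> p0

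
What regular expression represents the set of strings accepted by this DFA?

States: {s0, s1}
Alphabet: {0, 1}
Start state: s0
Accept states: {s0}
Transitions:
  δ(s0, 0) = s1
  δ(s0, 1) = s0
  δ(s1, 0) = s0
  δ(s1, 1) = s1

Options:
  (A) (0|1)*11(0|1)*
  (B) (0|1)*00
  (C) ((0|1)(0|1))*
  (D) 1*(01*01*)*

Check each option against the DFA on short strings; one disagreement eliminates an option:
  (A) (0|1)*11(0|1)*: on ε the DFA stays in s0 and accepts (s0 ∈ Accept), but the regex does not match it → eliminate
  (B) (0|1)*00: on ε the DFA stays in s0 and accepts (s0 ∈ Accept), but the regex does not match it → eliminate
  (C) ((0|1)(0|1))*: on '1' the DFA goes s0 → s0 and accepts (s0 ∈ Accept), but the regex does not match it → eliminate
  (D) 1*(01*01*)*: agrees with the DFA on every string of length ≤ 6
Only (D) is consistent with the DFA.
(D) 1*(01*01*)*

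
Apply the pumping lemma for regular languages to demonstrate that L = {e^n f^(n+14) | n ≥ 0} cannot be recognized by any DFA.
Assume L is regular with pumping length p. Idea: pumping the e-block breaks the fixed offset of 14.
Choose s = e^p f^(p+14) ∈ L. By the pumping lemma, s = xyz with |xy| ≤ p, |y| > 0, so y = e^k with k ≥ 1. Then xy²z = e^(p+k) f^(p+14). For this to be in L we would need p+14 = (p+k)+14, i.e. k = 0, contradicting k ≥ 1. So xy²z ∉ L.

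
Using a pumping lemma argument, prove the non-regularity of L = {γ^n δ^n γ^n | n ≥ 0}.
Assume L is regular with pumping length p. Idea: pumping the first γ-block unbalances it against the other two.
Choose s = γ^p δ^p γ^p ∈ L (|s| = 3p ≥ p). By the pumping lemma, s = xyz with |xy| ≤ p, |y| > 0, so y = γ^k with k ≥ 1, inside the first γ-block. Then xy²z = γ^(p+k) δ^p γ^p. The first block has length p+k ≠ p, so the three block lengths are no longer equal and xy²z ∉ L.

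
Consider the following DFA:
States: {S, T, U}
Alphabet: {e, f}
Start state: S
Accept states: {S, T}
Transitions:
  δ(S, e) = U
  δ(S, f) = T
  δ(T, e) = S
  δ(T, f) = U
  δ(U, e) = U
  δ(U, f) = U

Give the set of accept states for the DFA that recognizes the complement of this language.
Complement accept states = All states \ Original accept states
= {S, T, U} \ {S, T}
{U}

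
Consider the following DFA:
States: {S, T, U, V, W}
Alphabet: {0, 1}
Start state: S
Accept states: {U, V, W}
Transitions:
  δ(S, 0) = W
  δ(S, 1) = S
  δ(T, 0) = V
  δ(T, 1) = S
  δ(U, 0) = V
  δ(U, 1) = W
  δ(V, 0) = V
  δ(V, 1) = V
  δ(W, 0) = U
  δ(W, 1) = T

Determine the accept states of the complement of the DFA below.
Complement accept states = All states \ Original accept states
= {S, T, U, V, W} \ {U, V, W}
{S, T}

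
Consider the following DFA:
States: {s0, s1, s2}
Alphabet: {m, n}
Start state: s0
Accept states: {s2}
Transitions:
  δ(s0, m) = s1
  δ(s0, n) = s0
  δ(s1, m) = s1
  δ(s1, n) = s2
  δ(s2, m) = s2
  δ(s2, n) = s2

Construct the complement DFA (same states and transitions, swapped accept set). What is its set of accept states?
Complement accept states = All states \ Original accept states
= {s0, s1, s2} \ {s2}
{s0, s1}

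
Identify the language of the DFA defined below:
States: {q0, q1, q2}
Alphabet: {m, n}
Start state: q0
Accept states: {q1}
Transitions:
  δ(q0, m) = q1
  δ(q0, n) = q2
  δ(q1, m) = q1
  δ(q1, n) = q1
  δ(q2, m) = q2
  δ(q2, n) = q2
Testing a few strings:
  'nnn' → reject
  'm' → accept
  'nn' → reject
  'nnm' → reject
State roles: q0=no input read; q1=started with m; q2=started with n (dead)
All strings over {m,n} starting with m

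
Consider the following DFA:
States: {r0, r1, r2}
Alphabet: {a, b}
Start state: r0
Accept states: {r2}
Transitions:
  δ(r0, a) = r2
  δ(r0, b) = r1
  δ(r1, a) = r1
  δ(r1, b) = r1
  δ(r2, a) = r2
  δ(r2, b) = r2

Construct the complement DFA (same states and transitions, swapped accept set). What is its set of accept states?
Complement accept states = All states \ Original accept states
= {r0, r1, r2} \ {r2}
{r0, r1}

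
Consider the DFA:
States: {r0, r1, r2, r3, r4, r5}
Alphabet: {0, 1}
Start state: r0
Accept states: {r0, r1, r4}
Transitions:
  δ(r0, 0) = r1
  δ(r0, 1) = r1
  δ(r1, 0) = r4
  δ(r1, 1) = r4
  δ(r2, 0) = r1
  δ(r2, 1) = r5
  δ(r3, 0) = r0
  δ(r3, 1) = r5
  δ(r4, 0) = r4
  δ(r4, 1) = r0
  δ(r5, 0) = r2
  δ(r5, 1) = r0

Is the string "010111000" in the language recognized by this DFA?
Processing string "010111000":
  r0 --0--> r1
  r1 --1--> r4
  r4 --0--> r4
  r4 --1--> r0
  r0 --1--> r1
  r1 --1--> r4
  r4 --0--> r4
  r4 --0--> r4
  r4 --0--> r4
Final state: r4
Accept states: {r0, r1, r4}
Yes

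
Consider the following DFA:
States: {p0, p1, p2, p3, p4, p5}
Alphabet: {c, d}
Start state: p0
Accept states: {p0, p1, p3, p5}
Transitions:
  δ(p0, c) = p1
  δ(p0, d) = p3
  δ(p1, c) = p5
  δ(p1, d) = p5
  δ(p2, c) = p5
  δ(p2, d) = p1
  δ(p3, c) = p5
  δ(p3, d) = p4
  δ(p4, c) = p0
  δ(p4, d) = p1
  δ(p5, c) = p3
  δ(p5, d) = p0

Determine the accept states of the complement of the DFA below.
Complement accept states = All states \ Original accept states
= {p0, p1, p2, p3, p4, p5} \ {p0, p1, p3, p5}
{p2, p4}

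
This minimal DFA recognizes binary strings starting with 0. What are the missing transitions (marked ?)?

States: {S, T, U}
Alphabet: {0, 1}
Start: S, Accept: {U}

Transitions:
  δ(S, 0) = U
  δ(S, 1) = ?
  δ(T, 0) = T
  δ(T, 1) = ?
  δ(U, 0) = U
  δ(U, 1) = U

From the language and accept set, identify what each state tracks — S: no input read; T: started with 1 (dead); U: started with 0.
Each missing δ(q, a) is the state matching the new tracked value after reading a.
δ(S, 1) = T; δ(T, 1) = T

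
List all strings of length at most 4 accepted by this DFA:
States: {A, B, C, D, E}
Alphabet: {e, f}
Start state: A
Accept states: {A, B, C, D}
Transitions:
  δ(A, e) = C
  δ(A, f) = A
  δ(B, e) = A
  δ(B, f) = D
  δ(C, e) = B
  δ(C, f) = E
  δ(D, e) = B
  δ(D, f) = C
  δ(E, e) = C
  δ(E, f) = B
ε, e, f, ee, fe, ff, eee, eef, efe, eff, fee, ffe, fff, eeee, eeef, eefe, eeff, efee, effe, efff, feee, feef, fefe, feff, ffee, fffe, ffff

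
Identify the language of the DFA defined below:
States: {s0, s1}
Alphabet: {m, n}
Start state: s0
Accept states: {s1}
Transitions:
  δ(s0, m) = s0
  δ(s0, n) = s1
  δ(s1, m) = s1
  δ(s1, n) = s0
Testing a few strings:
  'mm' → reject
  'nm' → accept
  'mnn' → reject
  'm' → reject
State roles: s0=even number of n's so far; s1=odd number of n's so far
All strings over {m,n} with an odd number of n's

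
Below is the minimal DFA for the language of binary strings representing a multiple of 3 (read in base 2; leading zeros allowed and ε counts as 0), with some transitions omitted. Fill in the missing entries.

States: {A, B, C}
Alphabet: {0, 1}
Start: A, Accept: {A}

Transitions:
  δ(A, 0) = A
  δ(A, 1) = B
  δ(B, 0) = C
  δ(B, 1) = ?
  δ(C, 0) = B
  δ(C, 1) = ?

From the language and accept set, identify what each state tracks — A: value ≡ 0 (mod 3); B: value ≡ 1 (mod 3); C: value ≡ 2 (mod 3).
Each missing δ(q, a) is the state matching the new tracked value after reading a.
δ(B, 1) = A; δ(C, 1) = C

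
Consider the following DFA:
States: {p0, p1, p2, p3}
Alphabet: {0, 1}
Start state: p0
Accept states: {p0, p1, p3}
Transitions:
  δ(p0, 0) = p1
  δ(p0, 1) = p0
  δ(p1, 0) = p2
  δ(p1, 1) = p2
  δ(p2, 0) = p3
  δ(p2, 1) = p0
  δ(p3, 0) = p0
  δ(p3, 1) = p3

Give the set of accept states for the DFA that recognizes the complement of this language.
Complement accept states = All states \ Original accept states
= {p0, p1, p2, p3} \ {p0, p1, p3}
{p2}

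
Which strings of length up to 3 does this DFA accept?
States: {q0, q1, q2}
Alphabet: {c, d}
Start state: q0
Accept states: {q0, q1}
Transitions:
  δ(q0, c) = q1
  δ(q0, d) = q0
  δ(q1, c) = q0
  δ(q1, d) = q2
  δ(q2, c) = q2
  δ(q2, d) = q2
ε, c, d, cc, dc, dd, ccc, ccd, dcc, ddc, ddd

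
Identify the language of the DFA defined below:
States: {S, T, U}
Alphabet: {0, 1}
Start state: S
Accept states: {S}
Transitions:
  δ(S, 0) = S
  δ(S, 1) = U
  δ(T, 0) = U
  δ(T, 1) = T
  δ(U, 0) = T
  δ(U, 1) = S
Testing a few strings:
  '0' → accept
  '10' → reject
  '0011' → accept
  '1' → reject
State roles: S=value ≡ 0 (mod 3); T=value ≡ 2 (mod 3); U=value ≡ 1 (mod 3)
All binary strings representing a multiple of 3 (read in base 2; leading zeros allowed and ε counts as 0)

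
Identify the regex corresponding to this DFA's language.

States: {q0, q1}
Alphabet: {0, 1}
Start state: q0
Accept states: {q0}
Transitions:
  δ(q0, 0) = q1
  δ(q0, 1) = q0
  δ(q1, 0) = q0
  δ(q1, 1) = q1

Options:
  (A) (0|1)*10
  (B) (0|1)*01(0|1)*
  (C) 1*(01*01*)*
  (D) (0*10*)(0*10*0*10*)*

Check each option against the DFA on short strings; one disagreement eliminates an option:
  (A) (0|1)*10: on ε the DFA stays in q0 and accepts (q0 ∈ Accept), but the regex does not match it → eliminate
  (B) (0|1)*01(0|1)*: on ε the DFA stays in q0 and accepts (q0 ∈ Accept), but the regex does not match it → eliminate
  (C) 1*(01*01*)*: agrees with the DFA on every string of length ≤ 6
  (D) (0*10*)(0*10*0*10*)*: on ε the DFA stays in q0 and accepts (q0 ∈ Accept), but the regex does not match it → eliminate
Only (C) is consistent with the DFA.
(C) 1*(01*01*)*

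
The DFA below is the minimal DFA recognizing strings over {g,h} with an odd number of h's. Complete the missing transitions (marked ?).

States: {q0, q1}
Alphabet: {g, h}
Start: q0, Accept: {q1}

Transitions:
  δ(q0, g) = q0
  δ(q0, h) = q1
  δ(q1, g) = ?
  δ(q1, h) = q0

From the language and accept set, identify what each state tracks — q0: even number of h's so far; q1: odd number of h's so far.
Each missing δ(q, a) is the state matching the new tracked value after reading a.
δ(q1, g) = q1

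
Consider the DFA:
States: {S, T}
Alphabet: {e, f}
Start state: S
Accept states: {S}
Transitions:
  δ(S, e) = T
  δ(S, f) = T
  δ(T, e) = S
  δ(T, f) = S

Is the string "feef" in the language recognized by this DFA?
Processing string "feef":
  S --f--> T
  T --e--> S
  S --e--> T
  T --f--> S
Final state: S
Accept states: {S}
Yes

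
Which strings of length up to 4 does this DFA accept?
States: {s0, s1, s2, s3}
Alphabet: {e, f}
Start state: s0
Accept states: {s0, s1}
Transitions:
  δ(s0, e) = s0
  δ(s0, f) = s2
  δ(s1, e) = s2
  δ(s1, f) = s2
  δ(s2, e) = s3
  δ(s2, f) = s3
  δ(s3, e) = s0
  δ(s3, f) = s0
ε, e, ee, eee, fee, fef, ffe, fff, eeee, efee, efef, effe, efff, feee, fefe, ffee, fffe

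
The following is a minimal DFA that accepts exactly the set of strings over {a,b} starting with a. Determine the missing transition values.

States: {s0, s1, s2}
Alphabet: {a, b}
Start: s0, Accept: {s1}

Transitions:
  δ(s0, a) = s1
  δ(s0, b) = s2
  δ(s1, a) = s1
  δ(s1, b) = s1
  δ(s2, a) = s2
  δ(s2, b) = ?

From the language and accept set, identify what each state tracks — s0: no input read; s1: started with a; s2: started with b (dead).
Each missing δ(q, a) is the state matching the new tracked value after reading a.
δ(s2, b) = s2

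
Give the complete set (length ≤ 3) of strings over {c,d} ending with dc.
dc, cdc, ddc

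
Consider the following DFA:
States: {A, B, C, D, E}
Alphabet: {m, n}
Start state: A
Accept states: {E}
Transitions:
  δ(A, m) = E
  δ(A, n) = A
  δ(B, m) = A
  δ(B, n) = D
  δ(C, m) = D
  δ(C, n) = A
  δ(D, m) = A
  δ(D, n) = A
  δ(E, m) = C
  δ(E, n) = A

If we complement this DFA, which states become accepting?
Complement accept states = All states \ Original accept states
= {A, B, C, D, E} \ {E}
{A, B, C, D}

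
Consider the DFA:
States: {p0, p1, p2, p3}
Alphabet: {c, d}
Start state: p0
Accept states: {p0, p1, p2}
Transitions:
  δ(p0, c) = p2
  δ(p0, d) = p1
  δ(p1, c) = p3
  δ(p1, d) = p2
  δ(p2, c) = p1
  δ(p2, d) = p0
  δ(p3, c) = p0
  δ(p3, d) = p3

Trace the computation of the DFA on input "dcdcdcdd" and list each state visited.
read 'd': p0 → p1
  read 'c': p1 → p3
  read 'd': p3 → p3
  read 'c': p3 → p0
  read 'd': p0 → p1
  read 'c': p1 → p3
  read 'd': p3 → p3
  read 'd': p3 → p3
p0 -> p1 -> p3 -> p3 -> p0 -> p1 -> p3 -> p3 -> p3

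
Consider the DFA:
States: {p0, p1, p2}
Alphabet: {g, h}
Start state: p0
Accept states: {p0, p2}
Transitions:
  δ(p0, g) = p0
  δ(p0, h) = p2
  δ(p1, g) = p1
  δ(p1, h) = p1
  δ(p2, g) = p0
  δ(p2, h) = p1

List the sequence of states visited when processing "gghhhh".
read 'g': p0 → p0
  read 'g': p0 → p0
  read 'h': p0 → p2
  read 'h': p2 → p1
  read 'h': p1 → p1
  read 'h': p1 → p1
p0 -> p0 -> p0 -> p2 -> p1 -> p1 -> p1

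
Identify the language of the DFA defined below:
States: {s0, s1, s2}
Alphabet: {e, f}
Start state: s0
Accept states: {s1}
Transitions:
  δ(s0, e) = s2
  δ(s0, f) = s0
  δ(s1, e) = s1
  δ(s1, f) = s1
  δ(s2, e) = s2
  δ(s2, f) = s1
Testing a few strings:
  'feff' → accept
  'ff' → reject
  'f' → reject
  'e' → reject
State roles: s0=no e seen yet; s1=substring ef seen; s2=seen a e, waiting for f
All strings over {e,f} containing the substring ef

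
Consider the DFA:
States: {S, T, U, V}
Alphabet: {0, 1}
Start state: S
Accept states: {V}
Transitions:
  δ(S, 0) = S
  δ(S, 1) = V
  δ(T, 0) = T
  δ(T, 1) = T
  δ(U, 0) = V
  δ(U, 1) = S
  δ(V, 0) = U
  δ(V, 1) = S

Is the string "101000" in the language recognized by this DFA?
Processing string "101000":
  S --1--> V
  V --0--> U
  U --1--> S
  S --0--> S
  S --0--> S
  S --0--> S
Final state: S
Accept states: {V}
No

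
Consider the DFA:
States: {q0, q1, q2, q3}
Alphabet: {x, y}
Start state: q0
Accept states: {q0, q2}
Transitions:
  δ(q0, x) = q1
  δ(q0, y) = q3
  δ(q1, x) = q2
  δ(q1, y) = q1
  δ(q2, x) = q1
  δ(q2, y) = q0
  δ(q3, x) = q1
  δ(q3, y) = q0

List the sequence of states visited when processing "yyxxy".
read 'y': q0 → q3
  read 'y': q3 → q0
  read 'x': q0 → q1
  read 'x': q1 → q2
  read 'y': q2 → q0
q0 -> q3 -> q0 -> q1 -> q2 -> q0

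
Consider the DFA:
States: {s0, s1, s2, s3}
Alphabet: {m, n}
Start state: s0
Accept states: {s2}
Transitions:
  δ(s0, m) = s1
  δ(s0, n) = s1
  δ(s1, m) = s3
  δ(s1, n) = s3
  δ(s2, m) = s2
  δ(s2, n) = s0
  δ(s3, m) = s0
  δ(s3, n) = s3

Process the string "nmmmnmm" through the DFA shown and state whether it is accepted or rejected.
Processing string "nmmmnmm":
  s0 --n--> s1
  s1 --m--> s3
  s3 --m--> s0
  s0 --m--> s1
  s1 --n--> s3
  s3 --m--> s0
  s0 --m--> s1
Final state: s1
Accept states: {s2}
No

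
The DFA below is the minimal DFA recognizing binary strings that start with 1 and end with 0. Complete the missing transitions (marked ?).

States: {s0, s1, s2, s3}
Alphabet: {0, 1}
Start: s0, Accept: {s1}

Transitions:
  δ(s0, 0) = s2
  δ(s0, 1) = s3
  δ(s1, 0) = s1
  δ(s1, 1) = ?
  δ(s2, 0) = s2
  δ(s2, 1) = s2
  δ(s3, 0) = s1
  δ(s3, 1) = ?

From the language and accept set, identify what each state tracks — s0: no input read; s1: started with 1, last symbol 0; s2: started with 0 (dead); s3: started with 1, last symbol 1.
Each missing δ(q, a) is the state matching the new tracked value after reading a.
δ(s1, 1) = s3; δ(s3, 1) = s3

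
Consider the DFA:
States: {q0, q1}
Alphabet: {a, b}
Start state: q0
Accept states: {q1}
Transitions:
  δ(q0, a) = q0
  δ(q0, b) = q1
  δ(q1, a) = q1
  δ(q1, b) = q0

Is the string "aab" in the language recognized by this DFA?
Processing string "aab":
  q0 --a--> q0
  q0 --a--> q0
  q0 --b--> q1
Final state: q1
Accept states: {q1}
Yes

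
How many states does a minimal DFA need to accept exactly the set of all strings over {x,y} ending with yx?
By Myhill–Nerode, count the distinguishable equivalence classes: 3 classes — one per longest suffix of the input that is a prefix of 'yx' (lengths 0 through 2); only the length-2 class is accepting.
3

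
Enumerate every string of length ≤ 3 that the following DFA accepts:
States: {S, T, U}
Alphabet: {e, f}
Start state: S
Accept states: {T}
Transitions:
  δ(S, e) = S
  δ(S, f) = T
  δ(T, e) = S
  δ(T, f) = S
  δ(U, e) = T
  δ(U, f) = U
f, ef, eef, fef, fff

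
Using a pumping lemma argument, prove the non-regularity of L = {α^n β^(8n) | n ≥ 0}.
Assume L is regular with pumping length p. Idea: pumping the α-block breaks the 1:8 ratio.
Choose s = α^p β^(8p) (length 9p ≥ p). By the pumping lemma, s = xyz with |xy| ≤ p, |y| > 0, so y = α^k with k ≥ 1. Then xy²z = α^(p+k) β^(8p). For this to be in L we would need 8p = 8(p+k), i.e. 8k = 0, contradicting k ≥ 1. So xy²z ∉ L.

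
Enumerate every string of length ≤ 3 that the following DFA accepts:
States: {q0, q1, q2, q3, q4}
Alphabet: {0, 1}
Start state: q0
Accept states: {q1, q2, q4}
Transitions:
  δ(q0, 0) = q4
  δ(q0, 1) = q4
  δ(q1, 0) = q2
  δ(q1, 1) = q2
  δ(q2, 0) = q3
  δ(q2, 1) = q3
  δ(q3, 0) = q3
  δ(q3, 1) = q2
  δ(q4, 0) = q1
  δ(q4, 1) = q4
0, 1, 00, 01, 10, 11, 000, 001, 010, 011, 100, 101, 110, 111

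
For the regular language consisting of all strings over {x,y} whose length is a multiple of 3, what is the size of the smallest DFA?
By Myhill–Nerode, count the distinguishable equivalence classes: 3 classes — one per residue of the length mod 3; class i is distinguished from class j by any string of length (3 − i) mod 3.
3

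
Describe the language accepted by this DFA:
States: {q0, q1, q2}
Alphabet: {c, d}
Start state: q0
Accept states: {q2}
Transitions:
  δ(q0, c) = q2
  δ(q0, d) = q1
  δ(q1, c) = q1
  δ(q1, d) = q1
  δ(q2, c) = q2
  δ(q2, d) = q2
Testing a few strings:
  'cd' → accept
  'c' → accept
  'dc' → reject
  'd' → reject
State roles: q0=no input read; q1=started with d (dead); q2=started with c
All strings over {c,d} starting with c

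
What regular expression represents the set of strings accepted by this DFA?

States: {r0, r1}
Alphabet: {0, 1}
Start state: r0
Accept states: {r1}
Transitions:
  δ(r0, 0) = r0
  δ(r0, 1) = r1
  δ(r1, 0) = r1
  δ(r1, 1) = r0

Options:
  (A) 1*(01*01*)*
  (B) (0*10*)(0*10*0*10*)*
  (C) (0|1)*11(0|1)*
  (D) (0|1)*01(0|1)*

Check each option against the DFA on short strings; one disagreement eliminates an option:
  (A) 1*(01*01*)*: on ε the DFA stays in r0 and rejects (r0 ∉ Accept), but the regex matches it → eliminate
  (B) (0*10*)(0*10*0*10*)*: agrees with the DFA on every string of length ≤ 6
  (C) (0|1)*11(0|1)*: on '1' the DFA goes r0 → r1 and accepts (r1 ∈ Accept), but the regex does not match it → eliminate
  (D) (0|1)*01(0|1)*: on '1' the DFA goes r0 → r1 and accepts (r1 ∈ Accept), but the regex does not match it → eliminate
Only (B) is consistent with the DFA.
(B) (0*10*)(0*10*0*10*)*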